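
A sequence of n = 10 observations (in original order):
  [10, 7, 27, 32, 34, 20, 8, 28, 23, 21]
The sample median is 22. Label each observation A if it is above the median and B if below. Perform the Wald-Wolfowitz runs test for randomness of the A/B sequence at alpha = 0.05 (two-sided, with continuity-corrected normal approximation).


Step 1: Compute median = 22; label A = above, B = below.
Labels in order: BBAAABBAAB  (n_A = 5, n_B = 5)
Step 2: Count runs R = 5.
Step 3: Under H0 (random ordering), E[R] = 2*n_A*n_B/(n_A+n_B) + 1 = 2*5*5/10 + 1 = 6.0000.
        Var[R] = 2*n_A*n_B*(2*n_A*n_B - n_A - n_B) / ((n_A+n_B)^2 * (n_A+n_B-1)) = 2000/900 = 2.2222.
        SD[R] = 1.4907.
Step 4: Continuity-corrected z = (R + 0.5 - E[R]) / SD[R] = (5 + 0.5 - 6.0000) / 1.4907 = -0.3354.
Step 5: Two-sided p-value via normal approximation = 2*(1 - Phi(|z|)) = 0.737316.
Step 6: alpha = 0.05. fail to reject H0.

R = 5, z = -0.3354, p = 0.737316, fail to reject H0.


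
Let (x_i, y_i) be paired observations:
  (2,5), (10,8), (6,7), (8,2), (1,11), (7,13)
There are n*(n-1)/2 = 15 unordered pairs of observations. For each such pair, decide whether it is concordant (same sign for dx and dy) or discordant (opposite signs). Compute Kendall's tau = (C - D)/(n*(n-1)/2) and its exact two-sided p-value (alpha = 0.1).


Step 1: Enumerate the 15 unordered pairs (i,j) with i<j and classify each by sign(x_j-x_i) * sign(y_j-y_i).
  (1,2):dx=+8,dy=+3->C; (1,3):dx=+4,dy=+2->C; (1,4):dx=+6,dy=-3->D; (1,5):dx=-1,dy=+6->D
  (1,6):dx=+5,dy=+8->C; (2,3):dx=-4,dy=-1->C; (2,4):dx=-2,dy=-6->C; (2,5):dx=-9,dy=+3->D
  (2,6):dx=-3,dy=+5->D; (3,4):dx=+2,dy=-5->D; (3,5):dx=-5,dy=+4->D; (3,6):dx=+1,dy=+6->C
  (4,5):dx=-7,dy=+9->D; (4,6):dx=-1,dy=+11->D; (5,6):dx=+6,dy=+2->C
Step 2: C = 7, D = 8, total pairs = 15.
Step 3: tau = (C - D)/(n(n-1)/2) = (7 - 8)/15 = -0.066667.
Step 4: Exact two-sided p-value (enumerate n! = 720 permutations of y under H0): p = 1.000000.
Step 5: alpha = 0.1. fail to reject H0.

tau_b = -0.0667 (C=7, D=8), p = 1.000000, fail to reject H0.


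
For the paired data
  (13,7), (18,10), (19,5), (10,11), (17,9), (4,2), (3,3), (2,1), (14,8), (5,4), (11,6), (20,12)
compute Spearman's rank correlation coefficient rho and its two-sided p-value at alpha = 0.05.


Step 1: Rank x and y separately (midranks; no ties here).
rank(x): 13->7, 18->10, 19->11, 10->5, 17->9, 4->3, 3->2, 2->1, 14->8, 5->4, 11->6, 20->12
rank(y): 7->7, 10->10, 5->5, 11->11, 9->9, 2->2, 3->3, 1->1, 8->8, 4->4, 6->6, 12->12
Step 2: d_i = R_x(i) - R_y(i); compute d_i^2.
  (7-7)^2=0, (10-10)^2=0, (11-5)^2=36, (5-11)^2=36, (9-9)^2=0, (3-2)^2=1, (2-3)^2=1, (1-1)^2=0, (8-8)^2=0, (4-4)^2=0, (6-6)^2=0, (12-12)^2=0
sum(d^2) = 74.
Step 3: rho = 1 - 6*74 / (12*(12^2 - 1)) = 1 - 444/1716 = 0.741259.
Step 4: Under H0, t = rho * sqrt((n-2)/(1-rho^2)) = 3.4923 ~ t(10).
Step 5: Two-sided p-value from the t-distribution with 10 df = 0.005801.
Step 6: alpha = 0.05. reject H0.

rho = 0.7413, p = 0.005801, reject H0 at alpha = 0.05.


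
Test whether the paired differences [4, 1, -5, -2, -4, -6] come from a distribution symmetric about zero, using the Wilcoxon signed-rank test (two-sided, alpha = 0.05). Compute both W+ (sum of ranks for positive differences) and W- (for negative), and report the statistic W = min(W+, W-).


Step 1: Drop any zero differences (none here) and take |d_i|.
|d| = [4, 1, 5, 2, 4, 6]
Step 2: Midrank |d_i| (ties get averaged ranks).
ranks: |4|->3.5, |1|->1, |5|->5, |2|->2, |4|->3.5, |6|->6
Step 3: Attach original signs; sum ranks with positive sign and with negative sign.
W+ = 3.5 + 1 = 4.5
W- = 5 + 2 + 3.5 + 6 = 16.5
(Check: W+ + W- = 21 should equal n(n+1)/2 = 21.)
Step 4: Test statistic W = min(W+, W-) = 4.5.
Step 5: Ties in |d|, so use the tie-corrected normal approximation.
        E[W] = n(n+1)/4 = 6*7/4 = 10.5.
        Tie groups: |d|=4 (t=2); sum(t^3 - t) = 6.
        Var[W] = n(n+1)(2n+1)/24 - sum(t^3-t)/48 = 546/24 - 6/48 = 22.625.
        z = (W - E[W]) / sqrt(Var[W]) = (4.5 - 10.5) / 4.7566 = -1.2614.
        Two-sided p = 2*Phi(z) = 0.207160.
Step 6: alpha = 0.05. fail to reject H0.

W+ = 4.5, W- = 16.5, W = min = 4.5, p = 0.207160, fail to reject H0.


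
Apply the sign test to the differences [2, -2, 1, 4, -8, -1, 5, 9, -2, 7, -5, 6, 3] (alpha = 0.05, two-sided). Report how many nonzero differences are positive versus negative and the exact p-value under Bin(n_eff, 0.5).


Step 1: Discard zero differences. Original n = 13; n_eff = number of nonzero differences = 13.
Nonzero differences (with sign): +2, -2, +1, +4, -8, -1, +5, +9, -2, +7, -5, +6, +3
Step 2: Count signs: positive = 8, negative = 5.
Step 3: Under H0: P(positive) = 0.5, so the number of positives S ~ Bin(13, 0.5).
Step 4: Two-sided exact p-value = sum of Bin(13,0.5) probabilities at or below the observed probability = 0.581055.
Step 5: alpha = 0.05. fail to reject H0.

n_eff = 13, pos = 8, neg = 5, p = 0.581055, fail to reject H0.


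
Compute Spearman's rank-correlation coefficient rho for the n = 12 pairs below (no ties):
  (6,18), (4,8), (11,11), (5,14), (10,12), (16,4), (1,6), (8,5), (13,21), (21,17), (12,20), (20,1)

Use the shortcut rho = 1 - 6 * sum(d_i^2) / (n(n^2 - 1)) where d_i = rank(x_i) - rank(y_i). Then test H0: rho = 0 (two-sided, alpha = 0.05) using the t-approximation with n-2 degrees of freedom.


Step 1: Rank x and y separately (midranks; no ties here).
rank(x): 6->4, 4->2, 11->7, 5->3, 10->6, 16->10, 1->1, 8->5, 13->9, 21->12, 12->8, 20->11
rank(y): 18->10, 8->5, 11->6, 14->8, 12->7, 4->2, 6->4, 5->3, 21->12, 17->9, 20->11, 1->1
Step 2: d_i = R_x(i) - R_y(i); compute d_i^2.
  (4-10)^2=36, (2-5)^2=9, (7-6)^2=1, (3-8)^2=25, (6-7)^2=1, (10-2)^2=64, (1-4)^2=9, (5-3)^2=4, (9-12)^2=9, (12-9)^2=9, (8-11)^2=9, (11-1)^2=100
sum(d^2) = 276.
Step 3: rho = 1 - 6*276 / (12*(12^2 - 1)) = 1 - 1656/1716 = 0.034965.
Step 4: Under H0, t = rho * sqrt((n-2)/(1-rho^2)) = 0.1106 ~ t(10).
Step 5: Two-sided p-value from the t-distribution with 10 df = 0.914093.
Step 6: alpha = 0.05. fail to reject H0.

rho = 0.0350, p = 0.914093, fail to reject H0 at alpha = 0.05.


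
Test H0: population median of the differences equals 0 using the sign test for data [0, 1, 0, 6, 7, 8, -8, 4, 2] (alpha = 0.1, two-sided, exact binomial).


Step 1: Discard zero differences. Original n = 9; n_eff = number of nonzero differences = 7.
Nonzero differences (with sign): +1, +6, +7, +8, -8, +4, +2
Step 2: Count signs: positive = 6, negative = 1.
Step 3: Under H0: P(positive) = 0.5, so the number of positives S ~ Bin(7, 0.5).
Step 4: Two-sided exact p-value = sum of Bin(7,0.5) probabilities at or below the observed probability = 0.125000.
Step 5: alpha = 0.1. fail to reject H0.

n_eff = 7, pos = 6, neg = 1, p = 0.125000, fail to reject H0.


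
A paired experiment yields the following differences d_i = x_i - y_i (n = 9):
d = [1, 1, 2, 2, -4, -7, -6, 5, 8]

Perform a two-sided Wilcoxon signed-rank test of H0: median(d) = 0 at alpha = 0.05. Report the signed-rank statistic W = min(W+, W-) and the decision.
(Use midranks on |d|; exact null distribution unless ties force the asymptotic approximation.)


Step 1: Drop any zero differences (none here) and take |d_i|.
|d| = [1, 1, 2, 2, 4, 7, 6, 5, 8]
Step 2: Midrank |d_i| (ties get averaged ranks).
ranks: |1|->1.5, |1|->1.5, |2|->3.5, |2|->3.5, |4|->5, |7|->8, |6|->7, |5|->6, |8|->9
Step 3: Attach original signs; sum ranks with positive sign and with negative sign.
W+ = 1.5 + 1.5 + 3.5 + 3.5 + 6 + 9 = 25
W- = 5 + 8 + 7 = 20
(Check: W+ + W- = 45 should equal n(n+1)/2 = 45.)
Step 4: Test statistic W = min(W+, W-) = 20.
Step 5: Ties in |d|, so use the tie-corrected normal approximation.
        E[W] = n(n+1)/4 = 9*10/4 = 22.5.
        Tie groups: |d|=1 (t=2), |d|=2 (t=2); sum(t^3 - t) = 12.
        Var[W] = n(n+1)(2n+1)/24 - sum(t^3-t)/48 = 1710/24 - 12/48 = 71.
        z = (W - E[W]) / sqrt(Var[W]) = (20 - 22.5) / 8.4261 = -0.2967.
        Two-sided p = 2*Phi(z) = 0.766699.
Step 6: alpha = 0.05. fail to reject H0.

W+ = 25, W- = 20, W = min = 20, p = 0.766699, fail to reject H0.


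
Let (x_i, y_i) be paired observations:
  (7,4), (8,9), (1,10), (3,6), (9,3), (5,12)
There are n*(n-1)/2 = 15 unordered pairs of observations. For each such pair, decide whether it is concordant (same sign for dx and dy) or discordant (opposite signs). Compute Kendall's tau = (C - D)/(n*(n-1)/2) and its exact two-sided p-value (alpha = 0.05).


Step 1: Enumerate the 15 unordered pairs (i,j) with i<j and classify each by sign(x_j-x_i) * sign(y_j-y_i).
  (1,2):dx=+1,dy=+5->C; (1,3):dx=-6,dy=+6->D; (1,4):dx=-4,dy=+2->D; (1,5):dx=+2,dy=-1->D
  (1,6):dx=-2,dy=+8->D; (2,3):dx=-7,dy=+1->D; (2,4):dx=-5,dy=-3->C; (2,5):dx=+1,dy=-6->D
  (2,6):dx=-3,dy=+3->D; (3,4):dx=+2,dy=-4->D; (3,5):dx=+8,dy=-7->D; (3,6):dx=+4,dy=+2->C
  (4,5):dx=+6,dy=-3->D; (4,6):dx=+2,dy=+6->C; (5,6):dx=-4,dy=+9->D
Step 2: C = 4, D = 11, total pairs = 15.
Step 3: tau = (C - D)/(n(n-1)/2) = (4 - 11)/15 = -0.466667.
Step 4: Exact two-sided p-value (enumerate n! = 720 permutations of y under H0): p = 0.272222.
Step 5: alpha = 0.05. fail to reject H0.

tau_b = -0.4667 (C=4, D=11), p = 0.272222, fail to reject H0.


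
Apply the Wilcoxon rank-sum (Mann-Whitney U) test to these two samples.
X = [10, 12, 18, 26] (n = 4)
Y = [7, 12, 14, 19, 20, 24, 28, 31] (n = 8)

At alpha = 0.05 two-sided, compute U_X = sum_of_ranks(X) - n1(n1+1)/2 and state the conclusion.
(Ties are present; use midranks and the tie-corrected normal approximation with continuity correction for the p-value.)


Step 1: Combine and sort all 12 observations; assign midranks.
sorted (value, group): (7,Y), (10,X), (12,X), (12,Y), (14,Y), (18,X), (19,Y), (20,Y), (24,Y), (26,X), (28,Y), (31,Y)
ranks: 7->1, 10->2, 12->3.5, 12->3.5, 14->5, 18->6, 19->7, 20->8, 24->9, 26->10, 28->11, 31->12
Step 2: Rank sum for X: R1 = 2 + 3.5 + 6 + 10 = 21.5.
Step 3: U_X = R1 - n1(n1+1)/2 = 21.5 - 4*5/2 = 21.5 - 10 = 11.5.
       U_Y = n1*n2 - U_X = 32 - 11.5 = 20.5.
Step 4: Ties are present, so use the tie-corrected normal approximation (with continuity correction) for the p-value.
Step 5: p-value = 0.496152; compare to alpha = 0.05. fail to reject H0.

U_X = 11.5, p = 0.496152, fail to reject H0 at alpha = 0.05.


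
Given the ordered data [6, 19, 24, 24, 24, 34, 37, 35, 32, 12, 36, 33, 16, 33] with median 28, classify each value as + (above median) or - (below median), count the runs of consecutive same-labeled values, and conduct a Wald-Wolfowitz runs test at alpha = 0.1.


Step 1: Compute median = 28; label A = above, B = below.
Labels in order: BBBBBAAAABAABA  (n_A = 7, n_B = 7)
Step 2: Count runs R = 6.
Step 3: Under H0 (random ordering), E[R] = 2*n_A*n_B/(n_A+n_B) + 1 = 2*7*7/14 + 1 = 8.0000.
        Var[R] = 2*n_A*n_B*(2*n_A*n_B - n_A - n_B) / ((n_A+n_B)^2 * (n_A+n_B-1)) = 8232/2548 = 3.2308.
        SD[R] = 1.7974.
Step 4: Continuity-corrected z = (R + 0.5 - E[R]) / SD[R] = (6 + 0.5 - 8.0000) / 1.7974 = -0.8345.
Step 5: Two-sided p-value via normal approximation = 2*(1 - Phi(|z|)) = 0.403986.
Step 6: alpha = 0.1. fail to reject H0.

R = 6, z = -0.8345, p = 0.403986, fail to reject H0.


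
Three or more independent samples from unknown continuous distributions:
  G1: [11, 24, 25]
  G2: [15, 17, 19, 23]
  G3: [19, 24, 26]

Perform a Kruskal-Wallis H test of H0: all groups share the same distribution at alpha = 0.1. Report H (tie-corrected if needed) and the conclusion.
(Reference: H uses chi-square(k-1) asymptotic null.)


Step 1: Combine all N = 10 observations and assign midranks.
sorted (value, group, rank): (11,G1,1), (15,G2,2), (17,G2,3), (19,G2,4.5), (19,G3,4.5), (23,G2,6), (24,G1,7.5), (24,G3,7.5), (25,G1,9), (26,G3,10)
Step 2: Sum ranks within each group.
R_1 = 17.5 (n_1 = 3)
R_2 = 15.5 (n_2 = 4)
R_3 = 22 (n_3 = 3)
Step 3: H = 12/(N(N+1)) * sum(R_i^2/n_i) - 3(N+1)
     = 12/(10*11) * (17.5^2/3 + 15.5^2/4 + 22^2/3) - 3*11
     = 0.109091 * 323.479 - 33
     = 2.288636.
Step 4: Ties present; correction factor C = 1 - 12/(10^3 - 10) = 0.987879. Corrected H = 2.288636 / 0.987879 = 2.316718.
Step 5: Under H0, H ~ chi^2(2); p-value = 0.314001.
Step 6: alpha = 0.1. fail to reject H0.

H = 2.3167, df = 2, p = 0.314001, fail to reject H0.


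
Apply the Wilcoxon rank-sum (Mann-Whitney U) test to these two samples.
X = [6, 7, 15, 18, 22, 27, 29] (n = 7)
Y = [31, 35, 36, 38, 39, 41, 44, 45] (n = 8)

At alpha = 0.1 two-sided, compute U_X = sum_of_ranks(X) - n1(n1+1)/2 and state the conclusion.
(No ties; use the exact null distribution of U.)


Step 1: Combine and sort all 15 observations; assign midranks.
sorted (value, group): (6,X), (7,X), (15,X), (18,X), (22,X), (27,X), (29,X), (31,Y), (35,Y), (36,Y), (38,Y), (39,Y), (41,Y), (44,Y), (45,Y)
ranks: 6->1, 7->2, 15->3, 18->4, 22->5, 27->6, 29->7, 31->8, 35->9, 36->10, 38->11, 39->12, 41->13, 44->14, 45->15
Step 2: Rank sum for X: R1 = 1 + 2 + 3 + 4 + 5 + 6 + 7 = 28.
Step 3: U_X = R1 - n1(n1+1)/2 = 28 - 7*8/2 = 28 - 28 = 0.
       U_Y = n1*n2 - U_X = 56 - 0 = 56.
Step 4: No ties, so the exact null distribution of U (based on enumerating the C(15,7) = 6435 equally likely rank assignments) gives the two-sided p-value.
Step 5: p-value = 0.000311; compare to alpha = 0.1. reject H0.

U_X = 0, p = 0.000311, reject H0 at alpha = 0.1.


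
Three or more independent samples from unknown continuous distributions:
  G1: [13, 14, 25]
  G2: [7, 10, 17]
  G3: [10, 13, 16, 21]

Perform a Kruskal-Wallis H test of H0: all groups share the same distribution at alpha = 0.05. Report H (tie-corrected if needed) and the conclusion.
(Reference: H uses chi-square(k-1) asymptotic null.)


Step 1: Combine all N = 10 observations and assign midranks.
sorted (value, group, rank): (7,G2,1), (10,G2,2.5), (10,G3,2.5), (13,G1,4.5), (13,G3,4.5), (14,G1,6), (16,G3,7), (17,G2,8), (21,G3,9), (25,G1,10)
Step 2: Sum ranks within each group.
R_1 = 20.5 (n_1 = 3)
R_2 = 11.5 (n_2 = 3)
R_3 = 23 (n_3 = 4)
Step 3: H = 12/(N(N+1)) * sum(R_i^2/n_i) - 3(N+1)
     = 12/(10*11) * (20.5^2/3 + 11.5^2/3 + 23^2/4) - 3*11
     = 0.109091 * 316.417 - 33
     = 1.518182.
Step 4: Ties present; correction factor C = 1 - 12/(10^3 - 10) = 0.987879. Corrected H = 1.518182 / 0.987879 = 1.536810.
Step 5: Under H0, H ~ chi^2(2); p-value = 0.463752.
Step 6: alpha = 0.05. fail to reject H0.

H = 1.5368, df = 2, p = 0.463752, fail to reject H0.


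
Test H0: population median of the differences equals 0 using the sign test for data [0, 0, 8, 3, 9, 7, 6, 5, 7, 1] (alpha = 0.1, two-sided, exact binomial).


Step 1: Discard zero differences. Original n = 10; n_eff = number of nonzero differences = 8.
Nonzero differences (with sign): +8, +3, +9, +7, +6, +5, +7, +1
Step 2: Count signs: positive = 8, negative = 0.
Step 3: Under H0: P(positive) = 0.5, so the number of positives S ~ Bin(8, 0.5).
Step 4: Two-sided exact p-value = sum of Bin(8,0.5) probabilities at or below the observed probability = 0.007812.
Step 5: alpha = 0.1. reject H0.

n_eff = 8, pos = 8, neg = 0, p = 0.007812, reject H0.


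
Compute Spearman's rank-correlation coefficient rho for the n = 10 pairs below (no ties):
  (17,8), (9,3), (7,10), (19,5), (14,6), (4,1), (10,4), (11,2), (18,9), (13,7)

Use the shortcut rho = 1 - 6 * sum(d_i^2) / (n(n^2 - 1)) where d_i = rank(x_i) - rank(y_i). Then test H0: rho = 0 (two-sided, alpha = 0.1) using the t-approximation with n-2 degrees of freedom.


Step 1: Rank x and y separately (midranks; no ties here).
rank(x): 17->8, 9->3, 7->2, 19->10, 14->7, 4->1, 10->4, 11->5, 18->9, 13->6
rank(y): 8->8, 3->3, 10->10, 5->5, 6->6, 1->1, 4->4, 2->2, 9->9, 7->7
Step 2: d_i = R_x(i) - R_y(i); compute d_i^2.
  (8-8)^2=0, (3-3)^2=0, (2-10)^2=64, (10-5)^2=25, (7-6)^2=1, (1-1)^2=0, (4-4)^2=0, (5-2)^2=9, (9-9)^2=0, (6-7)^2=1
sum(d^2) = 100.
Step 3: rho = 1 - 6*100 / (10*(10^2 - 1)) = 1 - 600/990 = 0.393939.
Step 4: Under H0, t = rho * sqrt((n-2)/(1-rho^2)) = 1.2123 ~ t(8).
Step 5: Two-sided p-value from the t-distribution with 8 df = 0.259998.
Step 6: alpha = 0.1. fail to reject H0.

rho = 0.3939, p = 0.259998, fail to reject H0 at alpha = 0.1.


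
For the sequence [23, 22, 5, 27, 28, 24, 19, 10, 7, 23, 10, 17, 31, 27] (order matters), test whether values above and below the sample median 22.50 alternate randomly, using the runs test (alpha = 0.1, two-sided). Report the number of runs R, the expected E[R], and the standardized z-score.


Step 1: Compute median = 22.50; label A = above, B = below.
Labels in order: ABBAAABBBABBAA  (n_A = 7, n_B = 7)
Step 2: Count runs R = 7.
Step 3: Under H0 (random ordering), E[R] = 2*n_A*n_B/(n_A+n_B) + 1 = 2*7*7/14 + 1 = 8.0000.
        Var[R] = 2*n_A*n_B*(2*n_A*n_B - n_A - n_B) / ((n_A+n_B)^2 * (n_A+n_B-1)) = 8232/2548 = 3.2308.
        SD[R] = 1.7974.
Step 4: Continuity-corrected z = (R + 0.5 - E[R]) / SD[R] = (7 + 0.5 - 8.0000) / 1.7974 = -0.2782.
Step 5: Two-sided p-value via normal approximation = 2*(1 - Phi(|z|)) = 0.780879.
Step 6: alpha = 0.1. fail to reject H0.

R = 7, z = -0.2782, p = 0.780879, fail to reject H0.


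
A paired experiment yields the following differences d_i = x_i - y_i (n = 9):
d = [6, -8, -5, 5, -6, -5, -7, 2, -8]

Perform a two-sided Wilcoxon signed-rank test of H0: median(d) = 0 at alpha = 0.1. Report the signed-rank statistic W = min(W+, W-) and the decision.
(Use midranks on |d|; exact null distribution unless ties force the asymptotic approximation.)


Step 1: Drop any zero differences (none here) and take |d_i|.
|d| = [6, 8, 5, 5, 6, 5, 7, 2, 8]
Step 2: Midrank |d_i| (ties get averaged ranks).
ranks: |6|->5.5, |8|->8.5, |5|->3, |5|->3, |6|->5.5, |5|->3, |7|->7, |2|->1, |8|->8.5
Step 3: Attach original signs; sum ranks with positive sign and with negative sign.
W+ = 5.5 + 3 + 1 = 9.5
W- = 8.5 + 3 + 5.5 + 3 + 7 + 8.5 = 35.5
(Check: W+ + W- = 45 should equal n(n+1)/2 = 45.)
Step 4: Test statistic W = min(W+, W-) = 9.5.
Step 5: Ties in |d|, so use the tie-corrected normal approximation.
        E[W] = n(n+1)/4 = 9*10/4 = 22.5.
        Tie groups: |d|=5 (t=3), |d|=6 (t=2), |d|=8 (t=2); sum(t^3 - t) = 36.
        Var[W] = n(n+1)(2n+1)/24 - sum(t^3-t)/48 = 1710/24 - 36/48 = 70.5.
        z = (W - E[W]) / sqrt(Var[W]) = (9.5 - 22.5) / 8.3964 = -1.5483.
        Two-sided p = 2*Phi(z) = 0.121556.
Step 6: alpha = 0.1. fail to reject H0.

W+ = 9.5, W- = 35.5, W = min = 9.5, p = 0.121556, fail to reject H0.


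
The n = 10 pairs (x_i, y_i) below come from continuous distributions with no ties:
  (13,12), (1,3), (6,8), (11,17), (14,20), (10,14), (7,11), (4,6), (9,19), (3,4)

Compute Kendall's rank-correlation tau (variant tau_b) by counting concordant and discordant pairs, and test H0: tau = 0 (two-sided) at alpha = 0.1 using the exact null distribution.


Step 1: Enumerate the 45 unordered pairs (i,j) with i<j and classify each by sign(x_j-x_i) * sign(y_j-y_i).
  (1,2):dx=-12,dy=-9->C; (1,3):dx=-7,dy=-4->C; (1,4):dx=-2,dy=+5->D; (1,5):dx=+1,dy=+8->C
  (1,6):dx=-3,dy=+2->D; (1,7):dx=-6,dy=-1->C; (1,8):dx=-9,dy=-6->C; (1,9):dx=-4,dy=+7->D
  (1,10):dx=-10,dy=-8->C; (2,3):dx=+5,dy=+5->C; (2,4):dx=+10,dy=+14->C; (2,5):dx=+13,dy=+17->C
  (2,6):dx=+9,dy=+11->C; (2,7):dx=+6,dy=+8->C; (2,8):dx=+3,dy=+3->C; (2,9):dx=+8,dy=+16->C
  (2,10):dx=+2,dy=+1->C; (3,4):dx=+5,dy=+9->C; (3,5):dx=+8,dy=+12->C; (3,6):dx=+4,dy=+6->C
  (3,7):dx=+1,dy=+3->C; (3,8):dx=-2,dy=-2->C; (3,9):dx=+3,dy=+11->C; (3,10):dx=-3,dy=-4->C
  (4,5):dx=+3,dy=+3->C; (4,6):dx=-1,dy=-3->C; (4,7):dx=-4,dy=-6->C; (4,8):dx=-7,dy=-11->C
  (4,9):dx=-2,dy=+2->D; (4,10):dx=-8,dy=-13->C; (5,6):dx=-4,dy=-6->C; (5,7):dx=-7,dy=-9->C
  (5,8):dx=-10,dy=-14->C; (5,9):dx=-5,dy=-1->C; (5,10):dx=-11,dy=-16->C; (6,7):dx=-3,dy=-3->C
  (6,8):dx=-6,dy=-8->C; (6,9):dx=-1,dy=+5->D; (6,10):dx=-7,dy=-10->C; (7,8):dx=-3,dy=-5->C
  (7,9):dx=+2,dy=+8->C; (7,10):dx=-4,dy=-7->C; (8,9):dx=+5,dy=+13->C; (8,10):dx=-1,dy=-2->C
  (9,10):dx=-6,dy=-15->C
Step 2: C = 40, D = 5, total pairs = 45.
Step 3: tau = (C - D)/(n(n-1)/2) = (40 - 5)/45 = 0.777778.
Step 4: Exact two-sided p-value (enumerate n! = 3628800 permutations of y under H0): p = 0.000946.
Step 5: alpha = 0.1. reject H0.

tau_b = 0.7778 (C=40, D=5), p = 0.000946, reject H0.


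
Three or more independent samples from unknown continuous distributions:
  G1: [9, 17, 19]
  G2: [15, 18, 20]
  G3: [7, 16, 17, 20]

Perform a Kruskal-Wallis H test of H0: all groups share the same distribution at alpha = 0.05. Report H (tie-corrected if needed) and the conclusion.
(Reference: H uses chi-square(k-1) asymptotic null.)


Step 1: Combine all N = 10 observations and assign midranks.
sorted (value, group, rank): (7,G3,1), (9,G1,2), (15,G2,3), (16,G3,4), (17,G1,5.5), (17,G3,5.5), (18,G2,7), (19,G1,8), (20,G2,9.5), (20,G3,9.5)
Step 2: Sum ranks within each group.
R_1 = 15.5 (n_1 = 3)
R_2 = 19.5 (n_2 = 3)
R_3 = 20 (n_3 = 4)
Step 3: H = 12/(N(N+1)) * sum(R_i^2/n_i) - 3(N+1)
     = 12/(10*11) * (15.5^2/3 + 19.5^2/3 + 20^2/4) - 3*11
     = 0.109091 * 306.833 - 33
     = 0.472727.
Step 4: Ties present; correction factor C = 1 - 12/(10^3 - 10) = 0.987879. Corrected H = 0.472727 / 0.987879 = 0.478528.
Step 5: Under H0, H ~ chi^2(2); p-value = 0.787207.
Step 6: alpha = 0.05. fail to reject H0.

H = 0.4785, df = 2, p = 0.787207, fail to reject H0.


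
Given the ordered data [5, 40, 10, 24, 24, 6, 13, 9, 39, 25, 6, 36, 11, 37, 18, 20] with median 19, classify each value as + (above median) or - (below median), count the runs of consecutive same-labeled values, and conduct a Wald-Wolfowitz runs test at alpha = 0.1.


Step 1: Compute median = 19; label A = above, B = below.
Labels in order: BABAABBBAABABABA  (n_A = 8, n_B = 8)
Step 2: Count runs R = 12.
Step 3: Under H0 (random ordering), E[R] = 2*n_A*n_B/(n_A+n_B) + 1 = 2*8*8/16 + 1 = 9.0000.
        Var[R] = 2*n_A*n_B*(2*n_A*n_B - n_A - n_B) / ((n_A+n_B)^2 * (n_A+n_B-1)) = 14336/3840 = 3.7333.
        SD[R] = 1.9322.
Step 4: Continuity-corrected z = (R - 0.5 - E[R]) / SD[R] = (12 - 0.5 - 9.0000) / 1.9322 = 1.2939.
Step 5: Two-sided p-value via normal approximation = 2*(1 - Phi(|z|)) = 0.195709.
Step 6: alpha = 0.1. fail to reject H0.

R = 12, z = 1.2939, p = 0.195709, fail to reject H0.


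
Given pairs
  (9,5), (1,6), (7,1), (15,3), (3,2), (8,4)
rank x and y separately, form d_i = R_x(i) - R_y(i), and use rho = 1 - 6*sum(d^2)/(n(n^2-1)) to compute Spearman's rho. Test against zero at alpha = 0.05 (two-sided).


Step 1: Rank x and y separately (midranks; no ties here).
rank(x): 9->5, 1->1, 7->3, 15->6, 3->2, 8->4
rank(y): 5->5, 6->6, 1->1, 3->3, 2->2, 4->4
Step 2: d_i = R_x(i) - R_y(i); compute d_i^2.
  (5-5)^2=0, (1-6)^2=25, (3-1)^2=4, (6-3)^2=9, (2-2)^2=0, (4-4)^2=0
sum(d^2) = 38.
Step 3: rho = 1 - 6*38 / (6*(6^2 - 1)) = 1 - 228/210 = -0.085714.
Step 4: Under H0, t = rho * sqrt((n-2)/(1-rho^2)) = -0.1721 ~ t(4).
Step 5: Two-sided p-value from the t-distribution with 4 df = 0.871743.
Step 6: alpha = 0.05. fail to reject H0.

rho = -0.0857, p = 0.871743, fail to reject H0 at alpha = 0.05.


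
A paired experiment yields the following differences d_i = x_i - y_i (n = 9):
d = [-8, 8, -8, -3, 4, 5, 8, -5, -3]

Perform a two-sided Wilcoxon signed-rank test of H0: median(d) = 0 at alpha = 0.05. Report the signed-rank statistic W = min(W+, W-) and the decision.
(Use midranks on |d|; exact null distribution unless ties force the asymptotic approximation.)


Step 1: Drop any zero differences (none here) and take |d_i|.
|d| = [8, 8, 8, 3, 4, 5, 8, 5, 3]
Step 2: Midrank |d_i| (ties get averaged ranks).
ranks: |8|->7.5, |8|->7.5, |8|->7.5, |3|->1.5, |4|->3, |5|->4.5, |8|->7.5, |5|->4.5, |3|->1.5
Step 3: Attach original signs; sum ranks with positive sign and with negative sign.
W+ = 7.5 + 3 + 4.5 + 7.5 = 22.5
W- = 7.5 + 7.5 + 1.5 + 4.5 + 1.5 = 22.5
(Check: W+ + W- = 45 should equal n(n+1)/2 = 45.)
Step 4: Test statistic W = min(W+, W-) = 22.5.
Step 5: Ties in |d|, so use the tie-corrected normal approximation.
        E[W] = n(n+1)/4 = 9*10/4 = 22.5.
        Tie groups: |d|=3 (t=2), |d|=5 (t=2), |d|=8 (t=4); sum(t^3 - t) = 72.
        Var[W] = n(n+1)(2n+1)/24 - sum(t^3-t)/48 = 1710/24 - 72/48 = 69.75.
        z = (W - E[W]) / sqrt(Var[W]) = (22.5 - 22.5) / 8.3516 = 0.0000.
        Two-sided p = 2*Phi(z) = 1.000000.
Step 6: alpha = 0.05. fail to reject H0.

W+ = 22.5, W- = 22.5, W = min = 22.5, p = 1.000000, fail to reject H0.


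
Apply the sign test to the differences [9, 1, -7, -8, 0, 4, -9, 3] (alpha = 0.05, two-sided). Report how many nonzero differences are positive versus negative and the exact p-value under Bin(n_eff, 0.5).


Step 1: Discard zero differences. Original n = 8; n_eff = number of nonzero differences = 7.
Nonzero differences (with sign): +9, +1, -7, -8, +4, -9, +3
Step 2: Count signs: positive = 4, negative = 3.
Step 3: Under H0: P(positive) = 0.5, so the number of positives S ~ Bin(7, 0.5).
Step 4: Two-sided exact p-value = sum of Bin(7,0.5) probabilities at or below the observed probability = 1.000000.
Step 5: alpha = 0.05. fail to reject H0.

n_eff = 7, pos = 4, neg = 3, p = 1.000000, fail to reject H0.


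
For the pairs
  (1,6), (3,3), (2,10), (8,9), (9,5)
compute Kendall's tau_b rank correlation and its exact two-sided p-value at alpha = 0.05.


Step 1: Enumerate the 10 unordered pairs (i,j) with i<j and classify each by sign(x_j-x_i) * sign(y_j-y_i).
  (1,2):dx=+2,dy=-3->D; (1,3):dx=+1,dy=+4->C; (1,4):dx=+7,dy=+3->C; (1,5):dx=+8,dy=-1->D
  (2,3):dx=-1,dy=+7->D; (2,4):dx=+5,dy=+6->C; (2,5):dx=+6,dy=+2->C; (3,4):dx=+6,dy=-1->D
  (3,5):dx=+7,dy=-5->D; (4,5):dx=+1,dy=-4->D
Step 2: C = 4, D = 6, total pairs = 10.
Step 3: tau = (C - D)/(n(n-1)/2) = (4 - 6)/10 = -0.200000.
Step 4: Exact two-sided p-value (enumerate n! = 120 permutations of y under H0): p = 0.816667.
Step 5: alpha = 0.05. fail to reject H0.

tau_b = -0.2000 (C=4, D=6), p = 0.816667, fail to reject H0.


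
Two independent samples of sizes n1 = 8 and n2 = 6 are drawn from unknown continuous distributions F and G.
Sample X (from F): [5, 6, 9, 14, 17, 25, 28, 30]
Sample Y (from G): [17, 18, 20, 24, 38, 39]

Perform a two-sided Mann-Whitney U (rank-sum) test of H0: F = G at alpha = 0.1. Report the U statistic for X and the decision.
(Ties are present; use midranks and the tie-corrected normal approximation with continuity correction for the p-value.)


Step 1: Combine and sort all 14 observations; assign midranks.
sorted (value, group): (5,X), (6,X), (9,X), (14,X), (17,X), (17,Y), (18,Y), (20,Y), (24,Y), (25,X), (28,X), (30,X), (38,Y), (39,Y)
ranks: 5->1, 6->2, 9->3, 14->4, 17->5.5, 17->5.5, 18->7, 20->8, 24->9, 25->10, 28->11, 30->12, 38->13, 39->14
Step 2: Rank sum for X: R1 = 1 + 2 + 3 + 4 + 5.5 + 10 + 11 + 12 = 48.5.
Step 3: U_X = R1 - n1(n1+1)/2 = 48.5 - 8*9/2 = 48.5 - 36 = 12.5.
       U_Y = n1*n2 - U_X = 48 - 12.5 = 35.5.
Step 4: Ties are present, so use the tie-corrected normal approximation (with continuity correction) for the p-value.
Step 5: p-value = 0.155126; compare to alpha = 0.1. fail to reject H0.

U_X = 12.5, p = 0.155126, fail to reject H0 at alpha = 0.1.


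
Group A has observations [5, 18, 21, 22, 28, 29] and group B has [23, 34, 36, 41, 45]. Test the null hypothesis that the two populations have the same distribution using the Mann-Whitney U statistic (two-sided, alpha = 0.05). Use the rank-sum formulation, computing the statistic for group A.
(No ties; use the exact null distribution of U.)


Step 1: Combine and sort all 11 observations; assign midranks.
sorted (value, group): (5,X), (18,X), (21,X), (22,X), (23,Y), (28,X), (29,X), (34,Y), (36,Y), (41,Y), (45,Y)
ranks: 5->1, 18->2, 21->3, 22->4, 23->5, 28->6, 29->7, 34->8, 36->9, 41->10, 45->11
Step 2: Rank sum for X: R1 = 1 + 2 + 3 + 4 + 6 + 7 = 23.
Step 3: U_X = R1 - n1(n1+1)/2 = 23 - 6*7/2 = 23 - 21 = 2.
       U_Y = n1*n2 - U_X = 30 - 2 = 28.
Step 4: No ties, so the exact null distribution of U (based on enumerating the C(11,6) = 462 equally likely rank assignments) gives the two-sided p-value.
Step 5: p-value = 0.017316; compare to alpha = 0.05. reject H0.

U_X = 2, p = 0.017316, reject H0 at alpha = 0.05.


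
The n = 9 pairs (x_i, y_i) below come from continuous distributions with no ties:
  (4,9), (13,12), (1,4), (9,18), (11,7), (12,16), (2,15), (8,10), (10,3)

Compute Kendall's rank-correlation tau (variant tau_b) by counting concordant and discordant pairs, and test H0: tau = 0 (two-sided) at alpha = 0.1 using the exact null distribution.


Step 1: Enumerate the 36 unordered pairs (i,j) with i<j and classify each by sign(x_j-x_i) * sign(y_j-y_i).
  (1,2):dx=+9,dy=+3->C; (1,3):dx=-3,dy=-5->C; (1,4):dx=+5,dy=+9->C; (1,5):dx=+7,dy=-2->D
  (1,6):dx=+8,dy=+7->C; (1,7):dx=-2,dy=+6->D; (1,8):dx=+4,dy=+1->C; (1,9):dx=+6,dy=-6->D
  (2,3):dx=-12,dy=-8->C; (2,4):dx=-4,dy=+6->D; (2,5):dx=-2,dy=-5->C; (2,6):dx=-1,dy=+4->D
  (2,7):dx=-11,dy=+3->D; (2,8):dx=-5,dy=-2->C; (2,9):dx=-3,dy=-9->C; (3,4):dx=+8,dy=+14->C
  (3,5):dx=+10,dy=+3->C; (3,6):dx=+11,dy=+12->C; (3,7):dx=+1,dy=+11->C; (3,8):dx=+7,dy=+6->C
  (3,9):dx=+9,dy=-1->D; (4,5):dx=+2,dy=-11->D; (4,6):dx=+3,dy=-2->D; (4,7):dx=-7,dy=-3->C
  (4,8):dx=-1,dy=-8->C; (4,9):dx=+1,dy=-15->D; (5,6):dx=+1,dy=+9->C; (5,7):dx=-9,dy=+8->D
  (5,8):dx=-3,dy=+3->D; (5,9):dx=-1,dy=-4->C; (6,7):dx=-10,dy=-1->C; (6,8):dx=-4,dy=-6->C
  (6,9):dx=-2,dy=-13->C; (7,8):dx=+6,dy=-5->D; (7,9):dx=+8,dy=-12->D; (8,9):dx=+2,dy=-7->D
Step 2: C = 21, D = 15, total pairs = 36.
Step 3: tau = (C - D)/(n(n-1)/2) = (21 - 15)/36 = 0.166667.
Step 4: Exact two-sided p-value (enumerate n! = 362880 permutations of y under H0): p = 0.612202.
Step 5: alpha = 0.1. fail to reject H0.

tau_b = 0.1667 (C=21, D=15), p = 0.612202, fail to reject H0.


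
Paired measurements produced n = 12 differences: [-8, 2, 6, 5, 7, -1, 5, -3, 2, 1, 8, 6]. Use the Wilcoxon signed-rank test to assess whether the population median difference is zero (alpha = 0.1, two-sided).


Step 1: Drop any zero differences (none here) and take |d_i|.
|d| = [8, 2, 6, 5, 7, 1, 5, 3, 2, 1, 8, 6]
Step 2: Midrank |d_i| (ties get averaged ranks).
ranks: |8|->11.5, |2|->3.5, |6|->8.5, |5|->6.5, |7|->10, |1|->1.5, |5|->6.5, |3|->5, |2|->3.5, |1|->1.5, |8|->11.5, |6|->8.5
Step 3: Attach original signs; sum ranks with positive sign and with negative sign.
W+ = 3.5 + 8.5 + 6.5 + 10 + 6.5 + 3.5 + 1.5 + 11.5 + 8.5 = 60
W- = 11.5 + 1.5 + 5 = 18
(Check: W+ + W- = 78 should equal n(n+1)/2 = 78.)
Step 4: Test statistic W = min(W+, W-) = 18.
Step 5: Ties in |d|, so use the tie-corrected normal approximation.
        E[W] = n(n+1)/4 = 12*13/4 = 39.
        Tie groups: |d|=1 (t=2), |d|=2 (t=2), |d|=5 (t=2), |d|=6 (t=2), |d|=8 (t=2); sum(t^3 - t) = 30.
        Var[W] = n(n+1)(2n+1)/24 - sum(t^3-t)/48 = 3900/24 - 30/48 = 161.875.
        z = (W - E[W]) / sqrt(Var[W]) = (18 - 39) / 12.7230 = -1.6506.
        Two-sided p = 2*Phi(z) = 0.098830.
Step 6: alpha = 0.1. reject H0.

W+ = 60, W- = 18, W = min = 18, p = 0.098830, reject H0.


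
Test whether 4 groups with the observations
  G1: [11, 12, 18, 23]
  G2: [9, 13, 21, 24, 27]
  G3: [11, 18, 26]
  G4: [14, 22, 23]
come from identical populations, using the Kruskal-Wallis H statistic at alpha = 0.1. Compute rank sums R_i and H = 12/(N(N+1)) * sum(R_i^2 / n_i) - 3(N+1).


Step 1: Combine all N = 15 observations and assign midranks.
sorted (value, group, rank): (9,G2,1), (11,G1,2.5), (11,G3,2.5), (12,G1,4), (13,G2,5), (14,G4,6), (18,G1,7.5), (18,G3,7.5), (21,G2,9), (22,G4,10), (23,G1,11.5), (23,G4,11.5), (24,G2,13), (26,G3,14), (27,G2,15)
Step 2: Sum ranks within each group.
R_1 = 25.5 (n_1 = 4)
R_2 = 43 (n_2 = 5)
R_3 = 24 (n_3 = 3)
R_4 = 27.5 (n_4 = 3)
Step 3: H = 12/(N(N+1)) * sum(R_i^2/n_i) - 3(N+1)
     = 12/(15*16) * (25.5^2/4 + 43^2/5 + 24^2/3 + 27.5^2/3) - 3*16
     = 0.050000 * 976.446 - 48
     = 0.822292.
Step 4: Ties present; correction factor C = 1 - 18/(15^3 - 15) = 0.994643. Corrected H = 0.822292 / 0.994643 = 0.826721.
Step 5: Under H0, H ~ chi^2(3); p-value = 0.843066.
Step 6: alpha = 0.1. fail to reject H0.

H = 0.8267, df = 3, p = 0.843066, fail to reject H0.


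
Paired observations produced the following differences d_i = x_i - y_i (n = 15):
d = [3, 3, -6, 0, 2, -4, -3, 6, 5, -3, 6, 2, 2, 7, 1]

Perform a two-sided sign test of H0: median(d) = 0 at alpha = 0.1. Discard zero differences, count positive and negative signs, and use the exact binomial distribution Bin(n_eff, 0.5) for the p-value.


Step 1: Discard zero differences. Original n = 15; n_eff = number of nonzero differences = 14.
Nonzero differences (with sign): +3, +3, -6, +2, -4, -3, +6, +5, -3, +6, +2, +2, +7, +1
Step 2: Count signs: positive = 10, negative = 4.
Step 3: Under H0: P(positive) = 0.5, so the number of positives S ~ Bin(14, 0.5).
Step 4: Two-sided exact p-value = sum of Bin(14,0.5) probabilities at or below the observed probability = 0.179565.
Step 5: alpha = 0.1. fail to reject H0.

n_eff = 14, pos = 10, neg = 4, p = 0.179565, fail to reject H0.


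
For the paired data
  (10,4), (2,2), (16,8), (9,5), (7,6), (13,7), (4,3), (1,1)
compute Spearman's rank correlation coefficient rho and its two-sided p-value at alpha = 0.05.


Step 1: Rank x and y separately (midranks; no ties here).
rank(x): 10->6, 2->2, 16->8, 9->5, 7->4, 13->7, 4->3, 1->1
rank(y): 4->4, 2->2, 8->8, 5->5, 6->6, 7->7, 3->3, 1->1
Step 2: d_i = R_x(i) - R_y(i); compute d_i^2.
  (6-4)^2=4, (2-2)^2=0, (8-8)^2=0, (5-5)^2=0, (4-6)^2=4, (7-7)^2=0, (3-3)^2=0, (1-1)^2=0
sum(d^2) = 8.
Step 3: rho = 1 - 6*8 / (8*(8^2 - 1)) = 1 - 48/504 = 0.904762.
Step 4: Under H0, t = rho * sqrt((n-2)/(1-rho^2)) = 5.2034 ~ t(6).
Step 5: Two-sided p-value from the t-distribution with 6 df = 0.002008.
Step 6: alpha = 0.05. reject H0.

rho = 0.9048, p = 0.002008, reject H0 at alpha = 0.05.


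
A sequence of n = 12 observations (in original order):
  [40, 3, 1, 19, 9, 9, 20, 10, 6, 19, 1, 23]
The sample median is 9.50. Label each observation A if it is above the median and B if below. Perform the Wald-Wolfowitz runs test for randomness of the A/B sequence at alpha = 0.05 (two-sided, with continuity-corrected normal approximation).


Step 1: Compute median = 9.50; label A = above, B = below.
Labels in order: ABBABBAABABA  (n_A = 6, n_B = 6)
Step 2: Count runs R = 9.
Step 3: Under H0 (random ordering), E[R] = 2*n_A*n_B/(n_A+n_B) + 1 = 2*6*6/12 + 1 = 7.0000.
        Var[R] = 2*n_A*n_B*(2*n_A*n_B - n_A - n_B) / ((n_A+n_B)^2 * (n_A+n_B-1)) = 4320/1584 = 2.7273.
        SD[R] = 1.6514.
Step 4: Continuity-corrected z = (R - 0.5 - E[R]) / SD[R] = (9 - 0.5 - 7.0000) / 1.6514 = 0.9083.
Step 5: Two-sided p-value via normal approximation = 2*(1 - Phi(|z|)) = 0.363722.
Step 6: alpha = 0.05. fail to reject H0.

R = 9, z = 0.9083, p = 0.363722, fail to reject H0.


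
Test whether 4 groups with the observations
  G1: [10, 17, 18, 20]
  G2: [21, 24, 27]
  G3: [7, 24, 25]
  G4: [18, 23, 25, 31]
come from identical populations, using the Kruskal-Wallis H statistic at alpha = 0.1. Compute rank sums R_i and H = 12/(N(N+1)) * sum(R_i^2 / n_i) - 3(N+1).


Step 1: Combine all N = 14 observations and assign midranks.
sorted (value, group, rank): (7,G3,1), (10,G1,2), (17,G1,3), (18,G1,4.5), (18,G4,4.5), (20,G1,6), (21,G2,7), (23,G4,8), (24,G2,9.5), (24,G3,9.5), (25,G3,11.5), (25,G4,11.5), (27,G2,13), (31,G4,14)
Step 2: Sum ranks within each group.
R_1 = 15.5 (n_1 = 4)
R_2 = 29.5 (n_2 = 3)
R_3 = 22 (n_3 = 3)
R_4 = 38 (n_4 = 4)
Step 3: H = 12/(N(N+1)) * sum(R_i^2/n_i) - 3(N+1)
     = 12/(14*15) * (15.5^2/4 + 29.5^2/3 + 22^2/3 + 38^2/4) - 3*15
     = 0.057143 * 872.479 - 45
     = 4.855952.
Step 4: Ties present; correction factor C = 1 - 18/(14^3 - 14) = 0.993407. Corrected H = 4.855952 / 0.993407 = 4.888182.
Step 5: Under H0, H ~ chi^2(3); p-value = 0.180171.
Step 6: alpha = 0.1. fail to reject H0.

H = 4.8882, df = 3, p = 0.180171, fail to reject H0.


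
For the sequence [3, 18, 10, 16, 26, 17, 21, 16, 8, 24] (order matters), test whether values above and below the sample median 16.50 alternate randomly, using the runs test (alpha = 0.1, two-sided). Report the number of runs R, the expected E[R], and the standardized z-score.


Step 1: Compute median = 16.50; label A = above, B = below.
Labels in order: BABBAAABBA  (n_A = 5, n_B = 5)
Step 2: Count runs R = 6.
Step 3: Under H0 (random ordering), E[R] = 2*n_A*n_B/(n_A+n_B) + 1 = 2*5*5/10 + 1 = 6.0000.
        Var[R] = 2*n_A*n_B*(2*n_A*n_B - n_A - n_B) / ((n_A+n_B)^2 * (n_A+n_B-1)) = 2000/900 = 2.2222.
        SD[R] = 1.4907.
Step 4: R = E[R], so z = 0 with no continuity correction.
Step 5: Two-sided p-value via normal approximation = 2*(1 - Phi(|z|)) = 1.000000.
Step 6: alpha = 0.1. fail to reject H0.

R = 6, z = 0.0000, p = 1.000000, fail to reject H0.


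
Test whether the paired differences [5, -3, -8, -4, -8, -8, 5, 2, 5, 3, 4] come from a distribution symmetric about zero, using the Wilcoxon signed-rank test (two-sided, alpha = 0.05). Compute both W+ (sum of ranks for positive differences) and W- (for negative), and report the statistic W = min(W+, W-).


Step 1: Drop any zero differences (none here) and take |d_i|.
|d| = [5, 3, 8, 4, 8, 8, 5, 2, 5, 3, 4]
Step 2: Midrank |d_i| (ties get averaged ranks).
ranks: |5|->7, |3|->2.5, |8|->10, |4|->4.5, |8|->10, |8|->10, |5|->7, |2|->1, |5|->7, |3|->2.5, |4|->4.5
Step 3: Attach original signs; sum ranks with positive sign and with negative sign.
W+ = 7 + 7 + 1 + 7 + 2.5 + 4.5 = 29
W- = 2.5 + 10 + 4.5 + 10 + 10 = 37
(Check: W+ + W- = 66 should equal n(n+1)/2 = 66.)
Step 4: Test statistic W = min(W+, W-) = 29.
Step 5: Ties in |d|, so use the tie-corrected normal approximation.
        E[W] = n(n+1)/4 = 11*12/4 = 33.
        Tie groups: |d|=3 (t=2), |d|=4 (t=2), |d|=5 (t=3), |d|=8 (t=3); sum(t^3 - t) = 60.
        Var[W] = n(n+1)(2n+1)/24 - sum(t^3-t)/48 = 3036/24 - 60/48 = 125.25.
        z = (W - E[W]) / sqrt(Var[W]) = (29 - 33) / 11.1915 = -0.3574.
        Two-sided p = 2*Phi(z) = 0.720782.
Step 6: alpha = 0.05. fail to reject H0.

W+ = 29, W- = 37, W = min = 29, p = 0.720782, fail to reject H0.


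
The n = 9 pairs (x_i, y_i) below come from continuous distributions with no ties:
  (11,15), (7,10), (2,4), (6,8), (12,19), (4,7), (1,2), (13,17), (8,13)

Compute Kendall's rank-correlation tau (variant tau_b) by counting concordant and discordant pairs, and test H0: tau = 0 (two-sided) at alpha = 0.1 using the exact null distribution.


Step 1: Enumerate the 36 unordered pairs (i,j) with i<j and classify each by sign(x_j-x_i) * sign(y_j-y_i).
  (1,2):dx=-4,dy=-5->C; (1,3):dx=-9,dy=-11->C; (1,4):dx=-5,dy=-7->C; (1,5):dx=+1,dy=+4->C
  (1,6):dx=-7,dy=-8->C; (1,7):dx=-10,dy=-13->C; (1,8):dx=+2,dy=+2->C; (1,9):dx=-3,dy=-2->C
  (2,3):dx=-5,dy=-6->C; (2,4):dx=-1,dy=-2->C; (2,5):dx=+5,dy=+9->C; (2,6):dx=-3,dy=-3->C
  (2,7):dx=-6,dy=-8->C; (2,8):dx=+6,dy=+7->C; (2,9):dx=+1,dy=+3->C; (3,4):dx=+4,dy=+4->C
  (3,5):dx=+10,dy=+15->C; (3,6):dx=+2,dy=+3->C; (3,7):dx=-1,dy=-2->C; (3,8):dx=+11,dy=+13->C
  (3,9):dx=+6,dy=+9->C; (4,5):dx=+6,dy=+11->C; (4,6):dx=-2,dy=-1->C; (4,7):dx=-5,dy=-6->C
  (4,8):dx=+7,dy=+9->C; (4,9):dx=+2,dy=+5->C; (5,6):dx=-8,dy=-12->C; (5,7):dx=-11,dy=-17->C
  (5,8):dx=+1,dy=-2->D; (5,9):dx=-4,dy=-6->C; (6,7):dx=-3,dy=-5->C; (6,8):dx=+9,dy=+10->C
  (6,9):dx=+4,dy=+6->C; (7,8):dx=+12,dy=+15->C; (7,9):dx=+7,dy=+11->C; (8,9):dx=-5,dy=-4->C
Step 2: C = 35, D = 1, total pairs = 36.
Step 3: tau = (C - D)/(n(n-1)/2) = (35 - 1)/36 = 0.944444.
Step 4: Exact two-sided p-value (enumerate n! = 362880 permutations of y under H0): p = 0.000050.
Step 5: alpha = 0.1. reject H0.

tau_b = 0.9444 (C=35, D=1), p = 0.000050, reject H0.


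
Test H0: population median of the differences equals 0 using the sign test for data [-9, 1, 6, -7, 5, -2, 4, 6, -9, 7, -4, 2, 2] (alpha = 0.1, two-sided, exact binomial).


Step 1: Discard zero differences. Original n = 13; n_eff = number of nonzero differences = 13.
Nonzero differences (with sign): -9, +1, +6, -7, +5, -2, +4, +6, -9, +7, -4, +2, +2
Step 2: Count signs: positive = 8, negative = 5.
Step 3: Under H0: P(positive) = 0.5, so the number of positives S ~ Bin(13, 0.5).
Step 4: Two-sided exact p-value = sum of Bin(13,0.5) probabilities at or below the observed probability = 0.581055.
Step 5: alpha = 0.1. fail to reject H0.

n_eff = 13, pos = 8, neg = 5, p = 0.581055, fail to reject H0.


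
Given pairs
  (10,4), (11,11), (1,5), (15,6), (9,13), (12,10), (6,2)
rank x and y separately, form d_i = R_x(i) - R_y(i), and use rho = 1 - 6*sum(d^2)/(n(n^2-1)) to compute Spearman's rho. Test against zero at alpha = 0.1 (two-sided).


Step 1: Rank x and y separately (midranks; no ties here).
rank(x): 10->4, 11->5, 1->1, 15->7, 9->3, 12->6, 6->2
rank(y): 4->2, 11->6, 5->3, 6->4, 13->7, 10->5, 2->1
Step 2: d_i = R_x(i) - R_y(i); compute d_i^2.
  (4-2)^2=4, (5-6)^2=1, (1-3)^2=4, (7-4)^2=9, (3-7)^2=16, (6-5)^2=1, (2-1)^2=1
sum(d^2) = 36.
Step 3: rho = 1 - 6*36 / (7*(7^2 - 1)) = 1 - 216/336 = 0.357143.
Step 4: Under H0, t = rho * sqrt((n-2)/(1-rho^2)) = 0.8550 ~ t(5).
Step 5: Two-sided p-value from the t-distribution with 5 df = 0.431611.
Step 6: alpha = 0.1. fail to reject H0.

rho = 0.3571, p = 0.431611, fail to reject H0 at alpha = 0.1.
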